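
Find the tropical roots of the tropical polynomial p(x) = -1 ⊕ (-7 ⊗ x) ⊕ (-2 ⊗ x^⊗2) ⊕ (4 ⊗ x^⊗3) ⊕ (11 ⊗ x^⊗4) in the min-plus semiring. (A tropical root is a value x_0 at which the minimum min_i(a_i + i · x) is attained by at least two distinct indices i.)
Roots: {-7, -6, -5, 6}

Each tropical root is a break point of the lower envelope of the lines y = a_i + i · x (there are 5 lines, with slopes 0, 1, ..., 4). Only the lines that attain the minimum somewhere contribute to roots; other lines are dominated. Here the surviving (envelope) indices are i = 4, i = 3, i = 2, i = 1, i = 0.
Intersections between consecutive envelope lines give the roots: for adjacent envelope indices i < j the intersection is x = (a_i − a_j) / (j − i). Reading off the sorted break points: {-7, -6, -5, 6}.
Verification: at each break x_0, at least two indices attain the minimum of min_i(a_i + i · x_0).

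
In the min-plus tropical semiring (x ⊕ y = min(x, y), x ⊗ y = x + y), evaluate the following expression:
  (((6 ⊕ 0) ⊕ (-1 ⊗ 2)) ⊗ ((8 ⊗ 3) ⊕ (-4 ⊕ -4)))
(((6 ⊕ 0) ⊕ (-1 ⊗ 2)) ⊗ ((8 ⊗ 3) ⊕ (-4 ⊕ -4))) = -4

Expand innermost to outermost. Recall ⊕ takes the minimum of its arguments and ⊗ takes their sum. Working out the expression (((6 ⊕ 0) ⊕ (-1 ⊗ 2)) ⊗ ((8 ⊗ 3) ⊕ (-4 ⊕ -4))) gives -4.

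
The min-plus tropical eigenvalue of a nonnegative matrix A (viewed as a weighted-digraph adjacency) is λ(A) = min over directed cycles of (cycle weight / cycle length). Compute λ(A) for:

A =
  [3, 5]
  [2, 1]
λ(A) = 1

Enumerate directed cycles and compute their means (weight / length). Sample:
  cycle 0 → 0: weight = 3, length = 1, mean = 3/1 ≈ 3.000
  cycle 1 → 1: weight = 1, length = 1, mean = 1/1 ≈ 1.000
  cycle 0 → 1 → 0: weight = 7, length = 2, mean = 7/2 ≈ 3.500
  cycle 1 → 0 → 1: weight = 7, length = 2, mean = 7/2 ≈ 3.500
Minimum mean = 1.000, attained e.g. along the cycle 1 → 1 with weight 1 and length 1. So λ(A) = 1/1 = 1.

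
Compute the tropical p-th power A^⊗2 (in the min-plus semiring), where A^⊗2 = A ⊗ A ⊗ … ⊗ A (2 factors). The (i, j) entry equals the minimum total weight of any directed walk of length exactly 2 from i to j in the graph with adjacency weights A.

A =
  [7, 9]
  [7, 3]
A^⊗2 =
  [14, 12]
  [10, 6]

Each entry (A^⊗2)_ij equals the minimum over all length-2 walks i = v_0 → v_1 → … → v_2 = j of Σ_t A[v_t][v_{t+1}]. For example, for (i, j) = (0, 1) we minimise over 2 possible intermediate vertex sequences; the minimum is 12, attained along the walk 0 → 1 → 1.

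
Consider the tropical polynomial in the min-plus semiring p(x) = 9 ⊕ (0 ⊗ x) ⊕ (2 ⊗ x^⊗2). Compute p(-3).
p(-3) = -4

A tropical monomial a ⊗ x^⊗i evaluates to a + i · x. Evaluating each term at x = -3:
  Term 0 contributes 9 + 0 · -3 = 9
  Term 1 contributes 0 + 1 · -3 = -3
  Term 2 contributes 2 + 2 · -3 = -4
p(-3) = ⊕ of these = min[9, -3, -4] = -4.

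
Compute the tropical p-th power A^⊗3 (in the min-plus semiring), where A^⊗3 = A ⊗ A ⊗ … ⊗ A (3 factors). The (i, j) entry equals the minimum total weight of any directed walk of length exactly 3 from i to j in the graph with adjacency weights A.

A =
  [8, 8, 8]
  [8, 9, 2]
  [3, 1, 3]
A^⊗3 =
  [13, 11, 11]
  [8, 6, 5]
  [6, 4, 6]

Each entry (A^⊗3)_ij equals the minimum over all length-3 walks i = v_0 → v_1 → … → v_3 = j of Σ_t A[v_t][v_{t+1}]. For example, for (i, j) = (0, 2) we minimise over 9 possible intermediate vertex sequences; the minimum is 11, attained along the walk 0 → 2 → 1 → 2.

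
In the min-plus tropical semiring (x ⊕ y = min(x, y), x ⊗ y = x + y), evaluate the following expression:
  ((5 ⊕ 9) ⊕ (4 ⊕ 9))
((5 ⊕ 9) ⊕ (4 ⊕ 9)) = 4

Expand innermost to outermost. Recall ⊕ takes the minimum of its arguments and ⊗ takes their sum. Working out the expression ((5 ⊕ 9) ⊕ (4 ⊕ 9)) gives 4.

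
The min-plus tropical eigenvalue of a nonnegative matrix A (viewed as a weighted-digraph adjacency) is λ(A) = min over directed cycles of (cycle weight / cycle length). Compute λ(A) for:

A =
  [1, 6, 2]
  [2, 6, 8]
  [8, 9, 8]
λ(A) = 1

Enumerate directed cycles and compute their means (weight / length). Sample:
  cycle 0 → 0: weight = 1, length = 1, mean = 1/1 ≈ 1.000
  cycle 1 → 1: weight = 6, length = 1, mean = 6/1 ≈ 6.000
  cycle 2 → 2: weight = 8, length = 1, mean = 8/1 ≈ 8.000
  cycle 0 → 1 → 0: weight = 8, length = 2, mean = 8/2 ≈ 4.000
  cycle 0 → 2 → 0: weight = 10, length = 2, mean = 10/2 ≈ 5.000
  cycle 1 → 0 → 1: weight = 8, length = 2, mean = 8/2 ≈ 4.000
Minimum mean = 1.000, attained e.g. along the cycle 0 → 0 with weight 1 and length 1. So λ(A) = 1/1 = 1.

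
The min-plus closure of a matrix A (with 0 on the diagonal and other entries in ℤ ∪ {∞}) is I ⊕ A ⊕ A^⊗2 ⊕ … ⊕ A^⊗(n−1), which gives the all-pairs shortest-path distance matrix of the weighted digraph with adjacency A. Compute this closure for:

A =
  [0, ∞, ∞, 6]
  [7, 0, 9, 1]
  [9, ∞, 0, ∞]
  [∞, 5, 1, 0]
Closure =
  [0, 11, 7, 6]
  [7, 0, 2, 1]
  [9, 20, 0, 15]
  [10, 5, 1, 0]

This is the Floyd-Warshall all-pairs shortest-path computation. For each intermediate vertex k = 0, 1, …, 3, update dist[i][j] ← min(dist[i][j], dist[i][k] + dist[k][j]). The final matrix gives, for each (i, j), the minimum total weight of any directed path from i to j (possibly empty when i = j).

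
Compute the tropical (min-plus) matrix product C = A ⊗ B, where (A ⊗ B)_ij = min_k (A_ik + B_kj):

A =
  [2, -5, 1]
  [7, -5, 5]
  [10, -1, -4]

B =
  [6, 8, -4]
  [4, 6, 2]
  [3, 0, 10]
A ⊗ B =
  [-1, 1, -3]
  [-1, 1, -3]
  [-1, -4, 1]

Apply the min-plus product entry-by-entry:
  C[0][0] = min over k of (A[0][0] + B[0][0] = 2 + 6 = 8, A[0][1] + B[1][0] = -5 + 4 = -1, A[0][2] + B[2][0] = 1 + 3 = 4) = -1 (attained at k = 1)
  C[0][1] = min over k of (A[0][0] + B[0][1] = 2 + 8 = 10, A[0][1] + B[1][1] = -5 + 6 = 1, A[0][2] + B[2][1] = 1 + 0 = 1) = 1 (attained at k = 1)
  C[0][2] = min over k of (A[0][0] + B[0][2] = 2 + -4 = -2, A[0][1] + B[1][2] = -5 + 2 = -3, A[0][2] + B[2][2] = 1 + 10 = 11) = -3 (attained at k = 1)
  C[1][0] = min over k of (A[1][0] + B[0][0] = 7 + 6 = 13, A[1][1] + B[1][0] = -5 + 4 = -1, A[1][2] + B[2][0] = 5 + 3 = 8) = -1 (attained at k = 1)
  C[1][1] = min over k of (A[1][0] + B[0][1] = 7 + 8 = 15, A[1][1] + B[1][1] = -5 + 6 = 1, A[1][2] + B[2][1] = 5 + 0 = 5) = 1 (attained at k = 1)
  C[1][2] = min over k of (A[1][0] + B[0][2] = 7 + -4 = 3, A[1][1] + B[1][2] = -5 + 2 = -3, A[1][2] + B[2][2] = 5 + 10 = 15) = -3 (attained at k = 1)
  C[2][0] = min over k of (A[2][0] + B[0][0] = 10 + 6 = 16, A[2][1] + B[1][0] = -1 + 4 = 3, A[2][2] + B[2][0] = -4 + 3 = -1) = -1 (attained at k = 2)
  C[2][1] = min over k of (A[2][0] + B[0][1] = 10 + 8 = 18, A[2][1] + B[1][1] = -1 + 6 = 5, A[2][2] + B[2][1] = -4 + 0 = -4) = -4 (attained at k = 2)
  C[2][2] = min over k of (A[2][0] + B[0][2] = 10 + -4 = 6, A[2][1] + B[1][2] = -1 + 2 = 1, A[2][2] + B[2][2] = -4 + 10 = 6) = 1 (attained at k = 1)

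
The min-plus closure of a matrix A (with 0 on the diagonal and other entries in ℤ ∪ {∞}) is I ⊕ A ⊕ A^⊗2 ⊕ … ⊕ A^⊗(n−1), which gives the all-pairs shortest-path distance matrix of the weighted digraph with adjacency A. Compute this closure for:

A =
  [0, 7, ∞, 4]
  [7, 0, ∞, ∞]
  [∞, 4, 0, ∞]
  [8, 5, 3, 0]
Closure =
  [0, 7, 7, 4]
  [7, 0, 14, 11]
  [11, 4, 0, 15]
  [8, 5, 3, 0]

This is the Floyd-Warshall all-pairs shortest-path computation. For each intermediate vertex k = 0, 1, …, 3, update dist[i][j] ← min(dist[i][j], dist[i][k] + dist[k][j]). The final matrix gives, for each (i, j), the minimum total weight of any directed path from i to j (possibly empty when i = j).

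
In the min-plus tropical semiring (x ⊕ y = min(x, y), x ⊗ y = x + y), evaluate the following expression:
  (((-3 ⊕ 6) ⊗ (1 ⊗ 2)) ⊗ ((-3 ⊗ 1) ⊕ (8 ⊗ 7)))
(((-3 ⊕ 6) ⊗ (1 ⊗ 2)) ⊗ ((-3 ⊗ 1) ⊕ (8 ⊗ 7))) = -2

Expand innermost to outermost. Recall ⊕ takes the minimum of its arguments and ⊗ takes their sum. Working out the expression (((-3 ⊕ 6) ⊗ (1 ⊗ 2)) ⊗ ((-3 ⊗ 1) ⊕ (8 ⊗ 7))) gives -2.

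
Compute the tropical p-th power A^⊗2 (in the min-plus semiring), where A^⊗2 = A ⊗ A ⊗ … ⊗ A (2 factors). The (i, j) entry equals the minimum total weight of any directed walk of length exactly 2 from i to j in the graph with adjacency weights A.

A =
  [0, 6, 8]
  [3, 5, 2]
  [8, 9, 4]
A^⊗2 =
  [0, 6, 8]
  [3, 9, 6]
  [8, 13, 8]

Each entry (A^⊗2)_ij equals the minimum over all length-2 walks i = v_0 → v_1 → … → v_2 = j of Σ_t A[v_t][v_{t+1}]. For example, for (i, j) = (0, 2) we minimise over 3 possible intermediate vertex sequences; the minimum is 8, attained along the walk 0 → 0 → 2.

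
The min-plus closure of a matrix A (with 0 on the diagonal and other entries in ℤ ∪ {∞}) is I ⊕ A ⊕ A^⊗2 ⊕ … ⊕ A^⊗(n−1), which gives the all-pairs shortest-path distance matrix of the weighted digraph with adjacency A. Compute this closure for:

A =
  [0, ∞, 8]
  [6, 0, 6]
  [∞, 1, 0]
Closure =
  [0, 9, 8]
  [6, 0, 6]
  [7, 1, 0]

This is the Floyd-Warshall all-pairs shortest-path computation. For each intermediate vertex k = 0, 1, …, 2, update dist[i][j] ← min(dist[i][j], dist[i][k] + dist[k][j]). The final matrix gives, for each (i, j), the minimum total weight of any directed path from i to j (possibly empty when i = j).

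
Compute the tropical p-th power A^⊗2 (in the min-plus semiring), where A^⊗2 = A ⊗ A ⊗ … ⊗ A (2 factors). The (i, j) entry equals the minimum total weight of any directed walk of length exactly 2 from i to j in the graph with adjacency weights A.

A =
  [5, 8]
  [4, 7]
A^⊗2 =
  [10, 13]
  [9, 12]

Each entry (A^⊗2)_ij equals the minimum over all length-2 walks i = v_0 → v_1 → … → v_2 = j of Σ_t A[v_t][v_{t+1}]. For example, for (i, j) = (0, 1) we minimise over 2 possible intermediate vertex sequences; the minimum is 13, attained along the walk 0 → 0 → 1.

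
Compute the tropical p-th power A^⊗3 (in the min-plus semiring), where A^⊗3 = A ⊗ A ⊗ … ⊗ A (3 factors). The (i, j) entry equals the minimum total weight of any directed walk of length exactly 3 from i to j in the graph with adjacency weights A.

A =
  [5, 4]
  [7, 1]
A^⊗3 =
  [12, 6]
  [9, 3]

Each entry (A^⊗3)_ij equals the minimum over all length-3 walks i = v_0 → v_1 → … → v_3 = j of Σ_t A[v_t][v_{t+1}]. For example, for (i, j) = (0, 1) we minimise over 4 possible intermediate vertex sequences; the minimum is 6, attained along the walk 0 → 1 → 1 → 1.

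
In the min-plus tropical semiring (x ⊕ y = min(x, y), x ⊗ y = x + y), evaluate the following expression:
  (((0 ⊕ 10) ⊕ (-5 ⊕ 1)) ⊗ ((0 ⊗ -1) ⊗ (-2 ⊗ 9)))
(((0 ⊕ 10) ⊕ (-5 ⊕ 1)) ⊗ ((0 ⊗ -1) ⊗ (-2 ⊗ 9))) = 1

Expand innermost to outermost. Recall ⊕ takes the minimum of its arguments and ⊗ takes their sum. Working out the expression (((0 ⊕ 10) ⊕ (-5 ⊕ 1)) ⊗ ((0 ⊗ -1) ⊗ (-2 ⊗ 9))) gives 1.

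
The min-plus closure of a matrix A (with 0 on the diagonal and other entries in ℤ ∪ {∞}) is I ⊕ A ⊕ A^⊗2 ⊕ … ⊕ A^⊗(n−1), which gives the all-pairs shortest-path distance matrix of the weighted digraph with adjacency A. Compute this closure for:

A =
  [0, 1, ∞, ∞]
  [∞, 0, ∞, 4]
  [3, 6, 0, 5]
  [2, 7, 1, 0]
Closure =
  [0, 1, 6, 5]
  [6, 0, 5, 4]
  [3, 4, 0, 5]
  [2, 3, 1, 0]

This is the Floyd-Warshall all-pairs shortest-path computation. For each intermediate vertex k = 0, 1, …, 3, update dist[i][j] ← min(dist[i][j], dist[i][k] + dist[k][j]). The final matrix gives, for each (i, j), the minimum total weight of any directed path from i to j (possibly empty when i = j).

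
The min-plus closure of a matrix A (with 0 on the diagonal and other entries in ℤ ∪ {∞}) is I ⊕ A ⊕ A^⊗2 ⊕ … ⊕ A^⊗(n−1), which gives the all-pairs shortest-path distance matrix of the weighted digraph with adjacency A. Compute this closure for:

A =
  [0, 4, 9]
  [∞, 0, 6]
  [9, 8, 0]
Closure =
  [0, 4, 9]
  [15, 0, 6]
  [9, 8, 0]

This is the Floyd-Warshall all-pairs shortest-path computation. For each intermediate vertex k = 0, 1, …, 2, update dist[i][j] ← min(dist[i][j], dist[i][k] + dist[k][j]). The final matrix gives, for each (i, j), the minimum total weight of any directed path from i to j (possibly empty when i = j).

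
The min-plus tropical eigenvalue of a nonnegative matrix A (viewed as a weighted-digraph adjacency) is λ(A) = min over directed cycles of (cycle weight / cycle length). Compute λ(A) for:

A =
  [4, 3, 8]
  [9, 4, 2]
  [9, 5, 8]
λ(A) = 7/2

Enumerate directed cycles and compute their means (weight / length). Sample:
  cycle 0 → 0: weight = 4, length = 1, mean = 4/1 ≈ 4.000
  cycle 1 → 1: weight = 4, length = 1, mean = 4/1 ≈ 4.000
  cycle 2 → 2: weight = 8, length = 1, mean = 8/1 ≈ 8.000
  cycle 0 → 1 → 0: weight = 12, length = 2, mean = 12/2 ≈ 6.000
  cycle 0 → 2 → 0: weight = 17, length = 2, mean = 17/2 ≈ 8.500
  cycle 1 → 0 → 1: weight = 12, length = 2, mean = 12/2 ≈ 6.000
Minimum mean = 3.500, attained e.g. along the cycle 1 → 2 → 1 with weight 7 and length 2. So λ(A) = 7/2 = 7/2.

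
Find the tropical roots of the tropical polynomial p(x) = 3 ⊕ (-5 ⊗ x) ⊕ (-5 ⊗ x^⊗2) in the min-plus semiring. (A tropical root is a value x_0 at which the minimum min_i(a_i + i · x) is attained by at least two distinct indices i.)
Roots: {0, 8}

Each tropical root is a break point of the lower envelope of the lines y = a_i + i · x (there are 3 lines, with slopes 0, 1, ..., 2). Only the lines that attain the minimum somewhere contribute to roots; other lines are dominated. Here the surviving (envelope) indices are i = 2, i = 1, i = 0.
Intersections between consecutive envelope lines give the roots: for adjacent envelope indices i < j the intersection is x = (a_i − a_j) / (j − i). Reading off the sorted break points: {0, 8}.
Verification: at each break x_0, at least two indices attain the minimum of min_i(a_i + i · x_0).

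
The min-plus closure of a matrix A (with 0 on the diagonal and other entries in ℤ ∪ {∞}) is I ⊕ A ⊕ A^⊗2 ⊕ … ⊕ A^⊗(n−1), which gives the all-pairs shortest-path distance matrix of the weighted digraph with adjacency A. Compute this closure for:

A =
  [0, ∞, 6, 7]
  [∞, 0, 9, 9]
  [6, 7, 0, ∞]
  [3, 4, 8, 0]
Closure =
  [0, 11, 6, 7]
  [12, 0, 9, 9]
  [6, 7, 0, 13]
  [3, 4, 8, 0]

This is the Floyd-Warshall all-pairs shortest-path computation. For each intermediate vertex k = 0, 1, …, 3, update dist[i][j] ← min(dist[i][j], dist[i][k] + dist[k][j]). The final matrix gives, for each (i, j), the minimum total weight of any directed path from i to j (possibly empty when i = j).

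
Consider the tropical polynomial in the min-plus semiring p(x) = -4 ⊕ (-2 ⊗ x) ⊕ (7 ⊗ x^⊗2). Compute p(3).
p(3) = -4

A tropical monomial a ⊗ x^⊗i evaluates to a + i · x. Evaluating each term at x = 3:
  Term 0 contributes -4 + 0 · 3 = -4
  Term 1 contributes -2 + 1 · 3 = 1
  Term 2 contributes 7 + 2 · 3 = 13
p(3) = ⊕ of these = min[-4, 1, 13] = -4.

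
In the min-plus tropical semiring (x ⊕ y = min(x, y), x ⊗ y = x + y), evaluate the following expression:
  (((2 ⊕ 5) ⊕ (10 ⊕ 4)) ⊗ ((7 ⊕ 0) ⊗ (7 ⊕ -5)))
(((2 ⊕ 5) ⊕ (10 ⊕ 4)) ⊗ ((7 ⊕ 0) ⊗ (7 ⊕ -5))) = -3

Expand innermost to outermost. Recall ⊕ takes the minimum of its arguments and ⊗ takes their sum. Working out the expression (((2 ⊕ 5) ⊕ (10 ⊕ 4)) ⊗ ((7 ⊕ 0) ⊗ (7 ⊕ -5))) gives -3.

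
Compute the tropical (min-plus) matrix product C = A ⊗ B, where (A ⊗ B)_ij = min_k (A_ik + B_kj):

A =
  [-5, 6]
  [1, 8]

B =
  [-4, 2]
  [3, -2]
A ⊗ B =
  [-9, -3]
  [-3, 3]

Apply the min-plus product entry-by-entry:
  C[0][0] = min over k of (A[0][0] + B[0][0] = -5 + -4 = -9, A[0][1] + B[1][0] = 6 + 3 = 9) = -9 (attained at k = 0)
  C[0][1] = min over k of (A[0][0] + B[0][1] = -5 + 2 = -3, A[0][1] + B[1][1] = 6 + -2 = 4) = -3 (attained at k = 0)
  C[1][0] = min over k of (A[1][0] + B[0][0] = 1 + -4 = -3, A[1][1] + B[1][0] = 8 + 3 = 11) = -3 (attained at k = 0)
  C[1][1] = min over k of (A[1][0] + B[0][1] = 1 + 2 = 3, A[1][1] + B[1][1] = 8 + -2 = 6) = 3 (attained at k = 0)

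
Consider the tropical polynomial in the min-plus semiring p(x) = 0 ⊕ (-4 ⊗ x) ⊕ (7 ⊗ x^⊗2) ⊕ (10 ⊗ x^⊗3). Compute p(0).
p(0) = -4

A tropical monomial a ⊗ x^⊗i evaluates to a + i · x. Evaluating each term at x = 0:
  Term 0 contributes 0 + 0 · 0 = 0
  Term 1 contributes -4 + 1 · 0 = -4
  Term 2 contributes 7 + 2 · 0 = 7
  Term 3 contributes 10 + 3 · 0 = 10
p(0) = ⊕ of these = min[0, -4, 7, 10] = -4.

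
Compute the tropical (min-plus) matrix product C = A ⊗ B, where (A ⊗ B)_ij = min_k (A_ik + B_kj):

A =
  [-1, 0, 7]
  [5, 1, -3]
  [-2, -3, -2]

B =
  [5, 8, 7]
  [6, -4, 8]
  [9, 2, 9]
A ⊗ B =
  [4, -4, 6]
  [6, -3, 6]
  [3, -7, 5]

Apply the min-plus product entry-by-entry:
  C[0][0] = min over k of (A[0][0] + B[0][0] = -1 + 5 = 4, A[0][1] + B[1][0] = 0 + 6 = 6, A[0][2] + B[2][0] = 7 + 9 = 16) = 4 (attained at k = 0)
  C[0][1] = min over k of (A[0][0] + B[0][1] = -1 + 8 = 7, A[0][1] + B[1][1] = 0 + -4 = -4, A[0][2] + B[2][1] = 7 + 2 = 9) = -4 (attained at k = 1)
  C[0][2] = min over k of (A[0][0] + B[0][2] = -1 + 7 = 6, A[0][1] + B[1][2] = 0 + 8 = 8, A[0][2] + B[2][2] = 7 + 9 = 16) = 6 (attained at k = 0)
  C[1][0] = min over k of (A[1][0] + B[0][0] = 5 + 5 = 10, A[1][1] + B[1][0] = 1 + 6 = 7, A[1][2] + B[2][0] = -3 + 9 = 6) = 6 (attained at k = 2)
  C[1][1] = min over k of (A[1][0] + B[0][1] = 5 + 8 = 13, A[1][1] + B[1][1] = 1 + -4 = -3, A[1][2] + B[2][1] = -3 + 2 = -1) = -3 (attained at k = 1)
  C[1][2] = min over k of (A[1][0] + B[0][2] = 5 + 7 = 12, A[1][1] + B[1][2] = 1 + 8 = 9, A[1][2] + B[2][2] = -3 + 9 = 6) = 6 (attained at k = 2)
  C[2][0] = min over k of (A[2][0] + B[0][0] = -2 + 5 = 3, A[2][1] + B[1][0] = -3 + 6 = 3, A[2][2] + B[2][0] = -2 + 9 = 7) = 3 (attained at k = 0)
  C[2][1] = min over k of (A[2][0] + B[0][1] = -2 + 8 = 6, A[2][1] + B[1][1] = -3 + -4 = -7, A[2][2] + B[2][1] = -2 + 2 = 0) = -7 (attained at k = 1)
  C[2][2] = min over k of (A[2][0] + B[0][2] = -2 + 7 = 5, A[2][1] + B[1][2] = -3 + 8 = 5, A[2][2] + B[2][2] = -2 + 9 = 7) = 5 (attained at k = 0)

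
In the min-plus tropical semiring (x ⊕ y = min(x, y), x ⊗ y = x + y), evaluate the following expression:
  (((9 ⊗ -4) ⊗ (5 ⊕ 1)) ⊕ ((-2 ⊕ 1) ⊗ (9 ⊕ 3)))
(((9 ⊗ -4) ⊗ (5 ⊕ 1)) ⊕ ((-2 ⊕ 1) ⊗ (9 ⊕ 3))) = 1

Expand innermost to outermost. Recall ⊕ takes the minimum of its arguments and ⊗ takes their sum. Working out the expression (((9 ⊗ -4) ⊗ (5 ⊕ 1)) ⊕ ((-2 ⊕ 1) ⊗ (9 ⊕ 3))) gives 1.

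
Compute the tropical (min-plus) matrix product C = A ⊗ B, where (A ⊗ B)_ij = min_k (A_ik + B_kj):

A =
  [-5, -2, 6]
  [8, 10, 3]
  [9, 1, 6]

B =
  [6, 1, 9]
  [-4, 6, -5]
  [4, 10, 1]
A ⊗ B =
  [-6, -4, -7]
  [6, 9, 4]
  [-3, 7, -4]

Apply the min-plus product entry-by-entry:
  C[0][0] = min over k of (A[0][0] + B[0][0] = -5 + 6 = 1, A[0][1] + B[1][0] = -2 + -4 = -6, A[0][2] + B[2][0] = 6 + 4 = 10) = -6 (attained at k = 1)
  C[0][1] = min over k of (A[0][0] + B[0][1] = -5 + 1 = -4, A[0][1] + B[1][1] = -2 + 6 = 4, A[0][2] + B[2][1] = 6 + 10 = 16) = -4 (attained at k = 0)
  C[0][2] = min over k of (A[0][0] + B[0][2] = -5 + 9 = 4, A[0][1] + B[1][2] = -2 + -5 = -7, A[0][2] + B[2][2] = 6 + 1 = 7) = -7 (attained at k = 1)
  C[1][0] = min over k of (A[1][0] + B[0][0] = 8 + 6 = 14, A[1][1] + B[1][0] = 10 + -4 = 6, A[1][2] + B[2][0] = 3 + 4 = 7) = 6 (attained at k = 1)
  C[1][1] = min over k of (A[1][0] + B[0][1] = 8 + 1 = 9, A[1][1] + B[1][1] = 10 + 6 = 16, A[1][2] + B[2][1] = 3 + 10 = 13) = 9 (attained at k = 0)
  C[1][2] = min over k of (A[1][0] + B[0][2] = 8 + 9 = 17, A[1][1] + B[1][2] = 10 + -5 = 5, A[1][2] + B[2][2] = 3 + 1 = 4) = 4 (attained at k = 2)
  C[2][0] = min over k of (A[2][0] + B[0][0] = 9 + 6 = 15, A[2][1] + B[1][0] = 1 + -4 = -3, A[2][2] + B[2][0] = 6 + 4 = 10) = -3 (attained at k = 1)
  C[2][1] = min over k of (A[2][0] + B[0][1] = 9 + 1 = 10, A[2][1] + B[1][1] = 1 + 6 = 7, A[2][2] + B[2][1] = 6 + 10 = 16) = 7 (attained at k = 1)
  C[2][2] = min over k of (A[2][0] + B[0][2] = 9 + 9 = 18, A[2][1] + B[1][2] = 1 + -5 = -4, A[2][2] + B[2][2] = 6 + 1 = 7) = -4 (attained at k = 1)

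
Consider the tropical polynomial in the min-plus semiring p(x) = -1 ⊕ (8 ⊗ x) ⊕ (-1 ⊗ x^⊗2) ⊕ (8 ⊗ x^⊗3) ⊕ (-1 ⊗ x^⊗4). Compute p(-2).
p(-2) = -9

A tropical monomial a ⊗ x^⊗i evaluates to a + i · x. Evaluating each term at x = -2:
  Term 0 contributes -1 + 0 · -2 = -1
  Term 1 contributes 8 + 1 · -2 = 6
  Term 2 contributes -1 + 2 · -2 = -5
  Term 3 contributes 8 + 3 · -2 = 2
  Term 4 contributes -1 + 4 · -2 = -9
p(-2) = ⊕ of these = min[-1, 6, -5, 2, -9] = -9.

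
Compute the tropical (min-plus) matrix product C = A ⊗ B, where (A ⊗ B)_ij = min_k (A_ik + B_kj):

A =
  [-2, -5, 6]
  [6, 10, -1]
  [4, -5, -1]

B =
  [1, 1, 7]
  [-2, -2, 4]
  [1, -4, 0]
A ⊗ B =
  [-7, -7, -1]
  [0, -5, -1]
  [-7, -7, -1]

Apply the min-plus product entry-by-entry:
  C[0][0] = min over k of (A[0][0] + B[0][0] = -2 + 1 = -1, A[0][1] + B[1][0] = -5 + -2 = -7, A[0][2] + B[2][0] = 6 + 1 = 7) = -7 (attained at k = 1)
  C[0][1] = min over k of (A[0][0] + B[0][1] = -2 + 1 = -1, A[0][1] + B[1][1] = -5 + -2 = -7, A[0][2] + B[2][1] = 6 + -4 = 2) = -7 (attained at k = 1)
  C[0][2] = min over k of (A[0][0] + B[0][2] = -2 + 7 = 5, A[0][1] + B[1][2] = -5 + 4 = -1, A[0][2] + B[2][2] = 6 + 0 = 6) = -1 (attained at k = 1)
  C[1][0] = min over k of (A[1][0] + B[0][0] = 6 + 1 = 7, A[1][1] + B[1][0] = 10 + -2 = 8, A[1][2] + B[2][0] = -1 + 1 = 0) = 0 (attained at k = 2)
  C[1][1] = min over k of (A[1][0] + B[0][1] = 6 + 1 = 7, A[1][1] + B[1][1] = 10 + -2 = 8, A[1][2] + B[2][1] = -1 + -4 = -5) = -5 (attained at k = 2)
  C[1][2] = min over k of (A[1][0] + B[0][2] = 6 + 7 = 13, A[1][1] + B[1][2] = 10 + 4 = 14, A[1][2] + B[2][2] = -1 + 0 = -1) = -1 (attained at k = 2)
  C[2][0] = min over k of (A[2][0] + B[0][0] = 4 + 1 = 5, A[2][1] + B[1][0] = -5 + -2 = -7, A[2][2] + B[2][0] = -1 + 1 = 0) = -7 (attained at k = 1)
  C[2][1] = min over k of (A[2][0] + B[0][1] = 4 + 1 = 5, A[2][1] + B[1][1] = -5 + -2 = -7, A[2][2] + B[2][1] = -1 + -4 = -5) = -7 (attained at k = 1)
  C[2][2] = min over k of (A[2][0] + B[0][2] = 4 + 7 = 11, A[2][1] + B[1][2] = -5 + 4 = -1, A[2][2] + B[2][2] = -1 + 0 = -1) = -1 (attained at k = 1)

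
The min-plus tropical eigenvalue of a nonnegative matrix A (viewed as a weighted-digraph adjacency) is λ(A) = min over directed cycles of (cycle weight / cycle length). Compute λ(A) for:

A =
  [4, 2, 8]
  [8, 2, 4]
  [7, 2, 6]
λ(A) = 2

Enumerate directed cycles and compute their means (weight / length). Sample:
  cycle 0 → 0: weight = 4, length = 1, mean = 4/1 ≈ 4.000
  cycle 1 → 1: weight = 2, length = 1, mean = 2/1 ≈ 2.000
  cycle 2 → 2: weight = 6, length = 1, mean = 6/1 ≈ 6.000
  cycle 0 → 1 → 0: weight = 10, length = 2, mean = 10/2 ≈ 5.000
  cycle 0 → 2 → 0: weight = 15, length = 2, mean = 15/2 ≈ 7.500
  cycle 1 → 0 → 1: weight = 10, length = 2, mean = 10/2 ≈ 5.000
Minimum mean = 2.000, attained e.g. along the cycle 1 → 1 with weight 2 and length 1. So λ(A) = 2/1 = 2.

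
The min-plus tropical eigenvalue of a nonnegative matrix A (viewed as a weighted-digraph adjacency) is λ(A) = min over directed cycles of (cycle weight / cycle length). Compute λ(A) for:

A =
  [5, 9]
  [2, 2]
λ(A) = 2

Enumerate directed cycles and compute their means (weight / length). Sample:
  cycle 0 → 0: weight = 5, length = 1, mean = 5/1 ≈ 5.000
  cycle 1 → 1: weight = 2, length = 1, mean = 2/1 ≈ 2.000
  cycle 0 → 1 → 0: weight = 11, length = 2, mean = 11/2 ≈ 5.500
  cycle 1 → 0 → 1: weight = 11, length = 2, mean = 11/2 ≈ 5.500
Minimum mean = 2.000, attained e.g. along the cycle 1 → 1 with weight 2 and length 1. So λ(A) = 2/1 = 2.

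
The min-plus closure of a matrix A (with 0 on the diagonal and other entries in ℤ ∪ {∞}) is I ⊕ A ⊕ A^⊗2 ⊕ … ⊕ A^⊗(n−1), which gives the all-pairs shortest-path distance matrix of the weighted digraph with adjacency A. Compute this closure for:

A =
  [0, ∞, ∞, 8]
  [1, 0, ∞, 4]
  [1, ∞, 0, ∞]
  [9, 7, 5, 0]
Closure =
  [0, 15, 13, 8]
  [1, 0, 9, 4]
  [1, 16, 0, 9]
  [6, 7, 5, 0]

This is the Floyd-Warshall all-pairs shortest-path computation. For each intermediate vertex k = 0, 1, …, 3, update dist[i][j] ← min(dist[i][j], dist[i][k] + dist[k][j]). The final matrix gives, for each (i, j), the minimum total weight of any directed path from i to j (possibly empty when i = j).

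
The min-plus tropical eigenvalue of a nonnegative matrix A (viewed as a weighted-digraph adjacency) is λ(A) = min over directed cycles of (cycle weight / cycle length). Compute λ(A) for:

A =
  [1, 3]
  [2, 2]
λ(A) = 1

Enumerate directed cycles and compute their means (weight / length). Sample:
  cycle 0 → 0: weight = 1, length = 1, mean = 1/1 ≈ 1.000
  cycle 1 → 1: weight = 2, length = 1, mean = 2/1 ≈ 2.000
  cycle 0 → 1 → 0: weight = 5, length = 2, mean = 5/2 ≈ 2.500
  cycle 1 → 0 → 1: weight = 5, length = 2, mean = 5/2 ≈ 2.500
Minimum mean = 1.000, attained e.g. along the cycle 0 → 0 with weight 1 and length 1. So λ(A) = 1/1 = 1.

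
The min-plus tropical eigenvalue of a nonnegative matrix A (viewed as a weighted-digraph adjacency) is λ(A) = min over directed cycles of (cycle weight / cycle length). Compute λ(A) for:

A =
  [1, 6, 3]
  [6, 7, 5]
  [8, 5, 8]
λ(A) = 1

Enumerate directed cycles and compute their means (weight / length). Sample:
  cycle 0 → 0: weight = 1, length = 1, mean = 1/1 ≈ 1.000
  cycle 1 → 1: weight = 7, length = 1, mean = 7/1 ≈ 7.000
  cycle 2 → 2: weight = 8, length = 1, mean = 8/1 ≈ 8.000
  cycle 0 → 1 → 0: weight = 12, length = 2, mean = 12/2 ≈ 6.000
  cycle 0 → 2 → 0: weight = 11, length = 2, mean = 11/2 ≈ 5.500
  cycle 1 → 0 → 1: weight = 12, length = 2, mean = 12/2 ≈ 6.000
Minimum mean = 1.000, attained e.g. along the cycle 0 → 0 with weight 1 and length 1. So λ(A) = 1/1 = 1.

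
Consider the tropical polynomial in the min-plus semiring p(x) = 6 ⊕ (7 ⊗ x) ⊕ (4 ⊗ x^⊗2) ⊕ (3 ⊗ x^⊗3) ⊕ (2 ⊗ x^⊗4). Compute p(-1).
p(-1) = -2

A tropical monomial a ⊗ x^⊗i evaluates to a + i · x. Evaluating each term at x = -1:
  Term 0 contributes 6 + 0 · -1 = 6
  Term 1 contributes 7 + 1 · -1 = 6
  Term 2 contributes 4 + 2 · -1 = 2
  Term 3 contributes 3 + 3 · -1 = 0
  Term 4 contributes 2 + 4 · -1 = -2
p(-1) = ⊕ of these = min[6, 6, 2, 0, -2] = -2.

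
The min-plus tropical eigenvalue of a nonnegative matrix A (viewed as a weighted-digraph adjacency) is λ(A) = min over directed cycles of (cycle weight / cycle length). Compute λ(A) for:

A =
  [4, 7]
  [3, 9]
λ(A) = 4

Enumerate directed cycles and compute their means (weight / length). Sample:
  cycle 0 → 0: weight = 4, length = 1, mean = 4/1 ≈ 4.000
  cycle 1 → 1: weight = 9, length = 1, mean = 9/1 ≈ 9.000
  cycle 0 → 1 → 0: weight = 10, length = 2, mean = 10/2 ≈ 5.000
  cycle 1 → 0 → 1: weight = 10, length = 2, mean = 10/2 ≈ 5.000
Minimum mean = 4.000, attained e.g. along the cycle 0 → 0 with weight 4 and length 1. So λ(A) = 4/1 = 4.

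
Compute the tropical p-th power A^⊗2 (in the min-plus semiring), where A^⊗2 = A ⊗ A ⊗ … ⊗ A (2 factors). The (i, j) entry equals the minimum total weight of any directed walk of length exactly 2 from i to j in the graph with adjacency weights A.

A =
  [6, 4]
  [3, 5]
A^⊗2 =
  [7, 9]
  [8, 7]

Each entry (A^⊗2)_ij equals the minimum over all length-2 walks i = v_0 → v_1 → … → v_2 = j of Σ_t A[v_t][v_{t+1}]. For example, for (i, j) = (0, 1) we minimise over 2 possible intermediate vertex sequences; the minimum is 9, attained along the walk 0 → 1 → 1.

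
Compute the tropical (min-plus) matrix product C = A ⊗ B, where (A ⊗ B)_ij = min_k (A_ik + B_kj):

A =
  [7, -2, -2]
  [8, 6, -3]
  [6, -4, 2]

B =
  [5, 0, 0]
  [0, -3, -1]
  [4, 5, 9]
A ⊗ B =
  [-2, -5, -3]
  [1, 2, 5]
  [-4, -7, -5]

Apply the min-plus product entry-by-entry:
  C[0][0] = min over k of (A[0][0] + B[0][0] = 7 + 5 = 12, A[0][1] + B[1][0] = -2 + 0 = -2, A[0][2] + B[2][0] = -2 + 4 = 2) = -2 (attained at k = 1)
  C[0][1] = min over k of (A[0][0] + B[0][1] = 7 + 0 = 7, A[0][1] + B[1][1] = -2 + -3 = -5, A[0][2] + B[2][1] = -2 + 5 = 3) = -5 (attained at k = 1)
  C[0][2] = min over k of (A[0][0] + B[0][2] = 7 + 0 = 7, A[0][1] + B[1][2] = -2 + -1 = -3, A[0][2] + B[2][2] = -2 + 9 = 7) = -3 (attained at k = 1)
  C[1][0] = min over k of (A[1][0] + B[0][0] = 8 + 5 = 13, A[1][1] + B[1][0] = 6 + 0 = 6, A[1][2] + B[2][0] = -3 + 4 = 1) = 1 (attained at k = 2)
  C[1][1] = min over k of (A[1][0] + B[0][1] = 8 + 0 = 8, A[1][1] + B[1][1] = 6 + -3 = 3, A[1][2] + B[2][1] = -3 + 5 = 2) = 2 (attained at k = 2)
  C[1][2] = min over k of (A[1][0] + B[0][2] = 8 + 0 = 8, A[1][1] + B[1][2] = 6 + -1 = 5, A[1][2] + B[2][2] = -3 + 9 = 6) = 5 (attained at k = 1)
  C[2][0] = min over k of (A[2][0] + B[0][0] = 6 + 5 = 11, A[2][1] + B[1][0] = -4 + 0 = -4, A[2][2] + B[2][0] = 2 + 4 = 6) = -4 (attained at k = 1)
  C[2][1] = min over k of (A[2][0] + B[0][1] = 6 + 0 = 6, A[2][1] + B[1][1] = -4 + -3 = -7, A[2][2] + B[2][1] = 2 + 5 = 7) = -7 (attained at k = 1)
  C[2][2] = min over k of (A[2][0] + B[0][2] = 6 + 0 = 6, A[2][1] + B[1][2] = -4 + -1 = -5, A[2][2] + B[2][2] = 2 + 9 = 11) = -5 (attained at k = 1)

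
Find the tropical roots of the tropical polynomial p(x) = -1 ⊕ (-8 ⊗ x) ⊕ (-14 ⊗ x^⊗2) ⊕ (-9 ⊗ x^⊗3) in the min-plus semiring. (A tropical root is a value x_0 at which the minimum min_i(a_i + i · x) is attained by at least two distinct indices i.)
Roots: {-5, 6, 7}

Each tropical root is a break point of the lower envelope of the lines y = a_i + i · x (there are 4 lines, with slopes 0, 1, ..., 3). Only the lines that attain the minimum somewhere contribute to roots; other lines are dominated. Here the surviving (envelope) indices are i = 3, i = 2, i = 1, i = 0.
Intersections between consecutive envelope lines give the roots: for adjacent envelope indices i < j the intersection is x = (a_i − a_j) / (j − i). Reading off the sorted break points: {-5, 6, 7}.
Verification: at each break x_0, at least two indices attain the minimum of min_i(a_i + i · x_0).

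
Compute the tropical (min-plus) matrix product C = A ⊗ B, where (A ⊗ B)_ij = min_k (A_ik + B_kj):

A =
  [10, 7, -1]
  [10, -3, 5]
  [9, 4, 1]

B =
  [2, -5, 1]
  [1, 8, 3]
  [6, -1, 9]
A ⊗ B =
  [5, -2, 8]
  [-2, 4, 0]
  [5, 0, 7]

Apply the min-plus product entry-by-entry:
  C[0][0] = min over k of (A[0][0] + B[0][0] = 10 + 2 = 12, A[0][1] + B[1][0] = 7 + 1 = 8, A[0][2] + B[2][0] = -1 + 6 = 5) = 5 (attained at k = 2)
  C[0][1] = min over k of (A[0][0] + B[0][1] = 10 + -5 = 5, A[0][1] + B[1][1] = 7 + 8 = 15, A[0][2] + B[2][1] = -1 + -1 = -2) = -2 (attained at k = 2)
  C[0][2] = min over k of (A[0][0] + B[0][2] = 10 + 1 = 11, A[0][1] + B[1][2] = 7 + 3 = 10, A[0][2] + B[2][2] = -1 + 9 = 8) = 8 (attained at k = 2)
  C[1][0] = min over k of (A[1][0] + B[0][0] = 10 + 2 = 12, A[1][1] + B[1][0] = -3 + 1 = -2, A[1][2] + B[2][0] = 5 + 6 = 11) = -2 (attained at k = 1)
  C[1][1] = min over k of (A[1][0] + B[0][1] = 10 + -5 = 5, A[1][1] + B[1][1] = -3 + 8 = 5, A[1][2] + B[2][1] = 5 + -1 = 4) = 4 (attained at k = 2)
  C[1][2] = min over k of (A[1][0] + B[0][2] = 10 + 1 = 11, A[1][1] + B[1][2] = -3 + 3 = 0, A[1][2] + B[2][2] = 5 + 9 = 14) = 0 (attained at k = 1)
  C[2][0] = min over k of (A[2][0] + B[0][0] = 9 + 2 = 11, A[2][1] + B[1][0] = 4 + 1 = 5, A[2][2] + B[2][0] = 1 + 6 = 7) = 5 (attained at k = 1)
  C[2][1] = min over k of (A[2][0] + B[0][1] = 9 + -5 = 4, A[2][1] + B[1][1] = 4 + 8 = 12, A[2][2] + B[2][1] = 1 + -1 = 0) = 0 (attained at k = 2)
  C[2][2] = min over k of (A[2][0] + B[0][2] = 9 + 1 = 10, A[2][1] + B[1][2] = 4 + 3 = 7, A[2][2] + B[2][2] = 1 + 9 = 10) = 7 (attained at k = 1)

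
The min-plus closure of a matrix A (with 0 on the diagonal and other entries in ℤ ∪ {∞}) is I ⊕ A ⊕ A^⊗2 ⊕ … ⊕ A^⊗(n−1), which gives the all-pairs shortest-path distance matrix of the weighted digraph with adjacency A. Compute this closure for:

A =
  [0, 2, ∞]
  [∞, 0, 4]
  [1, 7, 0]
Closure =
  [0, 2, 6]
  [5, 0, 4]
  [1, 3, 0]

This is the Floyd-Warshall all-pairs shortest-path computation. For each intermediate vertex k = 0, 1, …, 2, update dist[i][j] ← min(dist[i][j], dist[i][k] + dist[k][j]). The final matrix gives, for each (i, j), the minimum total weight of any directed path from i to j (possibly empty when i = j).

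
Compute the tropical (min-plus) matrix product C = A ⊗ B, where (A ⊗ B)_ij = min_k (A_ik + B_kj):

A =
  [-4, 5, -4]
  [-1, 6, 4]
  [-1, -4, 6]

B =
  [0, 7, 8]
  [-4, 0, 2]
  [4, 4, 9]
A ⊗ B =
  [-4, 0, 4]
  [-1, 6, 7]
  [-8, -4, -2]

Apply the min-plus product entry-by-entry:
  C[0][0] = min over k of (A[0][0] + B[0][0] = -4 + 0 = -4, A[0][1] + B[1][0] = 5 + -4 = 1, A[0][2] + B[2][0] = -4 + 4 = 0) = -4 (attained at k = 0)
  C[0][1] = min over k of (A[0][0] + B[0][1] = -4 + 7 = 3, A[0][1] + B[1][1] = 5 + 0 = 5, A[0][2] + B[2][1] = -4 + 4 = 0) = 0 (attained at k = 2)
  C[0][2] = min over k of (A[0][0] + B[0][2] = -4 + 8 = 4, A[0][1] + B[1][2] = 5 + 2 = 7, A[0][2] + B[2][2] = -4 + 9 = 5) = 4 (attained at k = 0)
  C[1][0] = min over k of (A[1][0] + B[0][0] = -1 + 0 = -1, A[1][1] + B[1][0] = 6 + -4 = 2, A[1][2] + B[2][0] = 4 + 4 = 8) = -1 (attained at k = 0)
  C[1][1] = min over k of (A[1][0] + B[0][1] = -1 + 7 = 6, A[1][1] + B[1][1] = 6 + 0 = 6, A[1][2] + B[2][1] = 4 + 4 = 8) = 6 (attained at k = 0)
  C[1][2] = min over k of (A[1][0] + B[0][2] = -1 + 8 = 7, A[1][1] + B[1][2] = 6 + 2 = 8, A[1][2] + B[2][2] = 4 + 9 = 13) = 7 (attained at k = 0)
  C[2][0] = min over k of (A[2][0] + B[0][0] = -1 + 0 = -1, A[2][1] + B[1][0] = -4 + -4 = -8, A[2][2] + B[2][0] = 6 + 4 = 10) = -8 (attained at k = 1)
  C[2][1] = min over k of (A[2][0] + B[0][1] = -1 + 7 = 6, A[2][1] + B[1][1] = -4 + 0 = -4, A[2][2] + B[2][1] = 6 + 4 = 10) = -4 (attained at k = 1)
  C[2][2] = min over k of (A[2][0] + B[0][2] = -1 + 8 = 7, A[2][1] + B[1][2] = -4 + 2 = -2, A[2][2] + B[2][2] = 6 + 9 = 15) = -2 (attained at k = 1)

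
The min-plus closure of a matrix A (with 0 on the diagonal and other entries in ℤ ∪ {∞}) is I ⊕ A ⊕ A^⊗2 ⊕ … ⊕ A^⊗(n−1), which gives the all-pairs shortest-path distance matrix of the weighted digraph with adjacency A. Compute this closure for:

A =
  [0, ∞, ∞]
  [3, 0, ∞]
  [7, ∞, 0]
Closure =
  [0, ∞, ∞]
  [3, 0, ∞]
  [7, ∞, 0]

This is the Floyd-Warshall all-pairs shortest-path computation. For each intermediate vertex k = 0, 1, …, 2, update dist[i][j] ← min(dist[i][j], dist[i][k] + dist[k][j]). The final matrix gives, for each (i, j), the minimum total weight of any directed path from i to j (possibly empty when i = j).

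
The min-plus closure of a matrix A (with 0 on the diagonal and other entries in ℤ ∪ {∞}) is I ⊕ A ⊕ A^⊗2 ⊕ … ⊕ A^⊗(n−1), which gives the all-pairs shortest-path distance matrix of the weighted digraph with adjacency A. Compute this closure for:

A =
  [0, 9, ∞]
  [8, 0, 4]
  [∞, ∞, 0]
Closure =
  [0, 9, 13]
  [8, 0, 4]
  [∞, ∞, 0]

This is the Floyd-Warshall all-pairs shortest-path computation. For each intermediate vertex k = 0, 1, …, 2, update dist[i][j] ← min(dist[i][j], dist[i][k] + dist[k][j]). The final matrix gives, for each (i, j), the minimum total weight of any directed path from i to j (possibly empty when i = j).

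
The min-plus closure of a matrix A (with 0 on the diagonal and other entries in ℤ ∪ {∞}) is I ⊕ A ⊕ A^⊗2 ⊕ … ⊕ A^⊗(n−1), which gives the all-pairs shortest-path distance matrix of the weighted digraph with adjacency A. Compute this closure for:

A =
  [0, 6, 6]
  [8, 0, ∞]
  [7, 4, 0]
Closure =
  [0, 6, 6]
  [8, 0, 14]
  [7, 4, 0]

This is the Floyd-Warshall all-pairs shortest-path computation. For each intermediate vertex k = 0, 1, …, 2, update dist[i][j] ← min(dist[i][j], dist[i][k] + dist[k][j]). The final matrix gives, for each (i, j), the minimum total weight of any directed path from i to j (possibly empty when i = j).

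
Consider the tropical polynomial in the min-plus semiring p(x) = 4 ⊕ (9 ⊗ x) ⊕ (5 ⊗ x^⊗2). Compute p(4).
p(4) = 4

A tropical monomial a ⊗ x^⊗i evaluates to a + i · x. Evaluating each term at x = 4:
  Term 0 contributes 4 + 0 · 4 = 4
  Term 1 contributes 9 + 1 · 4 = 13
  Term 2 contributes 5 + 2 · 4 = 13
p(4) = ⊕ of these = min[4, 13, 13] = 4.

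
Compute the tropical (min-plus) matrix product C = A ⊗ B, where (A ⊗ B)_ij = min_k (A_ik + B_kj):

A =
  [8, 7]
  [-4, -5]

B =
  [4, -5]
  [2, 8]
A ⊗ B =
  [9, 3]
  [-3, -9]

Apply the min-plus product entry-by-entry:
  C[0][0] = min over k of (A[0][0] + B[0][0] = 8 + 4 = 12, A[0][1] + B[1][0] = 7 + 2 = 9) = 9 (attained at k = 1)
  C[0][1] = min over k of (A[0][0] + B[0][1] = 8 + -5 = 3, A[0][1] + B[1][1] = 7 + 8 = 15) = 3 (attained at k = 0)
  C[1][0] = min over k of (A[1][0] + B[0][0] = -4 + 4 = 0, A[1][1] + B[1][0] = -5 + 2 = -3) = -3 (attained at k = 1)
  C[1][1] = min over k of (A[1][0] + B[0][1] = -4 + -5 = -9, A[1][1] + B[1][1] = -5 + 8 = 3) = -9 (attained at k = 0)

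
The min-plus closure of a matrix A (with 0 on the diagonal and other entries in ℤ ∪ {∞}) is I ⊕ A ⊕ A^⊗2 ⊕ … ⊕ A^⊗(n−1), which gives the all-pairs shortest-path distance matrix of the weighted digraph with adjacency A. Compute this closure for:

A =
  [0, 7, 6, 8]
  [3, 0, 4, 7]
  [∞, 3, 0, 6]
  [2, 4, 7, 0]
Closure =
  [0, 7, 6, 8]
  [3, 0, 4, 7]
  [6, 3, 0, 6]
  [2, 4, 7, 0]

This is the Floyd-Warshall all-pairs shortest-path computation. For each intermediate vertex k = 0, 1, …, 3, update dist[i][j] ← min(dist[i][j], dist[i][k] + dist[k][j]). The final matrix gives, for each (i, j), the minimum total weight of any directed path from i to j (possibly empty when i = j).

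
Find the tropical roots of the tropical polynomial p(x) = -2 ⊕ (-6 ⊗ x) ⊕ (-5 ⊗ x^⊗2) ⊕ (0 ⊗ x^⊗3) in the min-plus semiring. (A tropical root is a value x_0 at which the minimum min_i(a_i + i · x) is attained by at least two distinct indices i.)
Roots: {-5, -1, 4}

Each tropical root is a break point of the lower envelope of the lines y = a_i + i · x (there are 4 lines, with slopes 0, 1, ..., 3). Only the lines that attain the minimum somewhere contribute to roots; other lines are dominated. Here the surviving (envelope) indices are i = 3, i = 2, i = 1, i = 0.
Intersections between consecutive envelope lines give the roots: for adjacent envelope indices i < j the intersection is x = (a_i − a_j) / (j − i). Reading off the sorted break points: {-5, -1, 4}.
Verification: at each break x_0, at least two indices attain the minimum of min_i(a_i + i · x_0).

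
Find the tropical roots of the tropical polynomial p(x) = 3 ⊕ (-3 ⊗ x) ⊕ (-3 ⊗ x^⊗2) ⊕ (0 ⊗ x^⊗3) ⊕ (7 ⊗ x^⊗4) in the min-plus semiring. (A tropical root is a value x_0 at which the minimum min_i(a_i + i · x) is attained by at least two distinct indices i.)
Roots: {-7, -3, 0, 6}

Each tropical root is a break point of the lower envelope of the lines y = a_i + i · x (there are 5 lines, with slopes 0, 1, ..., 4). Only the lines that attain the minimum somewhere contribute to roots; other lines are dominated. Here the surviving (envelope) indices are i = 4, i = 3, i = 2, i = 1, i = 0.
Intersections between consecutive envelope lines give the roots: for adjacent envelope indices i < j the intersection is x = (a_i − a_j) / (j − i). Reading off the sorted break points: {-7, -3, 0, 6}.
Verification: at each break x_0, at least two indices attain the minimum of min_i(a_i + i · x_0).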